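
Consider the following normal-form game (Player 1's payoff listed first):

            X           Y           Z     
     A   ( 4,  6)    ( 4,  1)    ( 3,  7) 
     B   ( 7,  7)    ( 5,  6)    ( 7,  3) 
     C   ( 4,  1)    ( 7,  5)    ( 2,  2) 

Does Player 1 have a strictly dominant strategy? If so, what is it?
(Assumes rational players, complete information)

No strictly dominant strategy exists for Player 1

Work:
A strategy strictly dominates another if it gives a strictly higher payoff against every opponent action. Compare each pair of P1's strategies column-by-column:
  A vs B: [4 vs 7, 4 vs 5, 3 vs 7] → A does not strictly dominate B (column X: 4 ≤ 7)
  A vs C: [4 vs 4, 4 vs 7, 3 vs 2] → A does not strictly dominate C (column X: 4 ≤ 4)
  B vs A: [7 vs 4, 5 vs 4, 7 vs 3] → B strictly dominates A
  B vs C: [7 vs 4, 5 vs 7, 7 vs 2] → B does not strictly dominate C (column Y: 5 ≤ 7)
  C vs A: [4 vs 4, 7 vs 4, 2 vs 3] → C does not strictly dominate A (column X: 4 ≤ 4)
  C vs B: [4 vs 7, 7 vs 5, 2 vs 7] → C does not strictly dominate B (column X: 4 ≤ 7)
No single strategy strictly dominates all others → no strictly dominant strategy.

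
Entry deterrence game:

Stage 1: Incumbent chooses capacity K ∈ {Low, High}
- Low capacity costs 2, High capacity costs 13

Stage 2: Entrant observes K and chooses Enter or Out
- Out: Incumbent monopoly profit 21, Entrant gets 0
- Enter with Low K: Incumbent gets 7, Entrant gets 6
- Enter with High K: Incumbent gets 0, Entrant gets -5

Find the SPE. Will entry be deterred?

SPE: (High, Enter|Low, Out|High); Entry deterred. Incumbent net profit = 8

Work:
After Low K: Entrant enters (6 > 0)
After High K: Entrant stays out (-5 < 0)
Incumbent: Low → 7−2=5, High → 21−13=8
Incumbent chooses High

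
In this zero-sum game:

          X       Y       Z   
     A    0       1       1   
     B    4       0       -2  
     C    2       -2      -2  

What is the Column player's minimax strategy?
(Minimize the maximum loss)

Column should play Y or Z (all achieve the minimum), value = 1

Work:
Column player minimizes Row's maximum payoff:
Column X: max payoff to Row = 4
Column Y: max payoff to Row = 1
Column Z: max payoff to Row = 1
Minimum is 1, achieved by columns Y, Z (tied).
Each of Y or Z is a minimax strategy.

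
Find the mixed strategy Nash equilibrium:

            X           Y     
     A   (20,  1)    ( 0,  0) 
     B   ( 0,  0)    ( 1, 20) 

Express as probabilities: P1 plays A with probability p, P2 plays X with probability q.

p = 0.9524, q = 0.0476

Work:
Find probabilities that make opponent indifferent:
P2 chooses q to make P1 indifferent between A and B
P1 chooses p to make P2 indifferent between X and Y
Mixed NE: P1 plays (A: 0.9524, B: 0.0476), P2 plays (X: 0.0476, Y: 0.9524)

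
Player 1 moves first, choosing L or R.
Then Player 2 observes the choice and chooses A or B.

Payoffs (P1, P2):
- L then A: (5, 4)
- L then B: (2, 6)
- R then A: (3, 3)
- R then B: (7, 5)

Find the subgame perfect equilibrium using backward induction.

P1 plays R, P2 plays B after L and B after R; Payoff (7, 5)

Work:
Backward induction:
After L: P2 chooses B → P1 gets 2
After R: P2 chooses B → P1 gets 7
P1 chooses R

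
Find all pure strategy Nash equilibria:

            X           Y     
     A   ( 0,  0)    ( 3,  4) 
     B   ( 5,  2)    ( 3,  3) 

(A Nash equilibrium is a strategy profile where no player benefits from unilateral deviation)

Nash equilibrium: (A, Y), (B, Y)

Work:
Best responses:
  P1 vs X: payoffs [0, 5] → best response B (payoff 5)
  P1 vs Y: payoffs [3, 3] → best response A/B (payoff 3)
  P2 vs A: payoffs [0, 4] → best response Y (payoff 4)
  P2 vs B: payoffs [2, 3] → best response Y (payoff 3)
Mutual best responses: (A,Y), (B,Y) → Nash equilibria.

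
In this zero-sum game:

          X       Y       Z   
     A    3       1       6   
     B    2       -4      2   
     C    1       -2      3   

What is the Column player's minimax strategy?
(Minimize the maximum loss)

Column should play Y, value = 1

Work:
Column player minimizes Row's maximum payoff:
Column X: max payoff to Row = 3
Column Y: max payoff to Row = 1
Column Z: max payoff to Row = 6
Minimum is 1, achieved by column Y.
Minimax strategy: Y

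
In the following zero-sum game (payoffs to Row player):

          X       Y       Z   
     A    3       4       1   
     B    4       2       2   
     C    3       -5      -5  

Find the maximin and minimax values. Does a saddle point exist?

Maximin = 2, Minimax = 2, Saddle: True

Work:
Row minimums: [1, 2, -5] → maximin = 2
Column maximums: [4, 4, 2] → minimax = 2
Saddle point exists! Game value = 2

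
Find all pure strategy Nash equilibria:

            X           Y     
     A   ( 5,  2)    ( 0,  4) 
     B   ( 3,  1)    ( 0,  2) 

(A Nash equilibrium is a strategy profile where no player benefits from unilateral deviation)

Nash equilibrium: (A, Y), (B, Y)

Work:
Best responses:
  P1 vs X: payoffs [5, 3] → best response A (payoff 5)
  P1 vs Y: payoffs [0, 0] → best response A/B (payoff 0)
  P2 vs A: payoffs [2, 4] → best response Y (payoff 4)
  P2 vs B: payoffs [1, 2] → best response Y (payoff 2)
Mutual best responses: (A,Y), (B,Y) → Nash equilibria.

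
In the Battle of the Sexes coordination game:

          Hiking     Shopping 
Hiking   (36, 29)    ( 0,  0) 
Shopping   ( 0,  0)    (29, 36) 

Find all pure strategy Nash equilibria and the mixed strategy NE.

Pure NE: (Hiking, Hiking) and (Shopping, Shopping); Mixed NE: p = 0.5538, q = 0.4462

Work:
Check pure NE:
(Hiking, Hiking): (36, 29) - no unilateral deviation beneficial
(Shopping, Shopping): (29, 36) - no unilateral deviation beneficial
Mixed NE: P1 plays Hiking with p = 0.5538, P2 plays Hiking with q = 0.4462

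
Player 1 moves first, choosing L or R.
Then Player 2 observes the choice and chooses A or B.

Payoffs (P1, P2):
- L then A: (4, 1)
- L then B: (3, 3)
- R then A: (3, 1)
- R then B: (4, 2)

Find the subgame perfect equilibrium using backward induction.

P1 plays R, P2 plays B after L and B after R; Payoff (4, 2)

Work:
Backward induction:
After L: P2 chooses B → P1 gets 3
After R: P2 chooses B → P1 gets 4
P1 chooses R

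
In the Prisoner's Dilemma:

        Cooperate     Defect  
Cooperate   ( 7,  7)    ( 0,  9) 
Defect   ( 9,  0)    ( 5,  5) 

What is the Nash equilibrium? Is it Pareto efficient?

(Defect, Defect) is NE; not Pareto efficient

Work:
Defect dominates Cooperate for both players:
If P2 cooperates: Defect (9) > Cooperate (7)
If P2 defects: Defect (5) > Cooperate (0)
NE: (Defect, Defect) with payoff (5, 5)
But (Cooperate, Cooperate) = (7, 7) Pareto dominates (5, 5)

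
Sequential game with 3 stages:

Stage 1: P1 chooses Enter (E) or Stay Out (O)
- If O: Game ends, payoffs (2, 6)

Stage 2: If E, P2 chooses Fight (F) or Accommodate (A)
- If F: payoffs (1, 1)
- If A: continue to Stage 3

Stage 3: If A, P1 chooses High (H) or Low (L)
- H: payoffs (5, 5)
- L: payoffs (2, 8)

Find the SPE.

SPE: (E, A, H); Outcome (5, 5)

Work:
Stage 3: P1 chooses H (5 vs 2)
Stage 2: P2: F->1, A->5 (anticipating H). Choose A
Stage 1: P1: O->2, E->5 (anticipating A, H). Choose E
SPE path: E -> A -> H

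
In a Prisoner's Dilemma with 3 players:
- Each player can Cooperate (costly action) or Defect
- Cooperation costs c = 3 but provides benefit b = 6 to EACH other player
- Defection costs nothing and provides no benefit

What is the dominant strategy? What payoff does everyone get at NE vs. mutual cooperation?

Dominant: Defect; NE payoff = 0; Coop payoff = 9

Work:
Defect dominates (saves cost c = 3, benefit to others is external)
NE: All defect → everyone gets 0
If all cooperate: each receives (2)×6 - 3 = 9
Social dilemma: 9 > 0 but NE gives 0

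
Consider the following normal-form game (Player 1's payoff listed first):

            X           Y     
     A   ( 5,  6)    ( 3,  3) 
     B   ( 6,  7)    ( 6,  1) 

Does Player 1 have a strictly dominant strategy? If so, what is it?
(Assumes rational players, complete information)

Yes, Player 1's strictly dominant strategy is B

Work:
A strategy strictly dominates another if it gives a strictly higher payoff against every opponent action. Compare each pair of P1's strategies column-by-column:
  A vs B: [5 vs 6, 3 vs 6] → A does not strictly dominate B (column X: 5 ≤ 6)
  B vs A: [6 vs 5, 6 vs 3] → B strictly dominates A
B strictly dominates every other strategy → strictly dominant.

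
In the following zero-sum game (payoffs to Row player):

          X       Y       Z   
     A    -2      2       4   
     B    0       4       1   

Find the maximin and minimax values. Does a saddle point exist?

Maximin = 0, Minimax = 0, Saddle: True

Work:
Row minimums: [-2, 0] → maximin = 0
Column maximums: [0, 4, 4] → minimax = 0
Saddle point exists! Game value = 0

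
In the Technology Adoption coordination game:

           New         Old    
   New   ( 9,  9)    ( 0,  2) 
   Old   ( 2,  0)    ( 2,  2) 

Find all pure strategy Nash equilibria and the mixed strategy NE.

Pure NE: (New, New) and (Old, Old); Mixed NE: p = 0.2222, q = 0.2222

Work:
Check pure NE:
(New, New): (9, 9) - no unilateral deviation beneficial
(Old, Old): (2, 2) - no unilateral deviation beneficial
Mixed NE: P1 plays New with p = 0.2222, P2 plays New with q = 0.2222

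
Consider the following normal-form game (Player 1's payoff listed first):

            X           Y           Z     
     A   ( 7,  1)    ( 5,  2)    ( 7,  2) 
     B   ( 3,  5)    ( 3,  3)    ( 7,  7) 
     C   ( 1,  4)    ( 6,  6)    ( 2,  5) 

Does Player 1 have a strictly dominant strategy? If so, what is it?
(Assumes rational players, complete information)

No strictly dominant strategy exists for Player 1

Work:
A strategy strictly dominates another if it gives a strictly higher payoff against every opponent action. Compare each pair of P1's strategies column-by-column:
  A vs B: [7 vs 3, 5 vs 3, 7 vs 7] → A does not strictly dominate B (column Z: 7 ≤ 7)
  A vs C: [7 vs 1, 5 vs 6, 7 vs 2] → A does not strictly dominate C (column Y: 5 ≤ 6)
  B vs A: [3 vs 7, 3 vs 5, 7 vs 7] → B does not strictly dominate A (column X: 3 ≤ 7)
  B vs C: [3 vs 1, 3 vs 6, 7 vs 2] → B does not strictly dominate C (column Y: 3 ≤ 6)
  C vs A: [1 vs 7, 6 vs 5, 2 vs 7] → C does not strictly dominate A (column X: 1 ≤ 7)
  C vs B: [1 vs 3, 6 vs 3, 2 vs 7] → C does not strictly dominate B (column X: 1 ≤ 3)
No single strategy strictly dominates all others → no strictly dominant strategy.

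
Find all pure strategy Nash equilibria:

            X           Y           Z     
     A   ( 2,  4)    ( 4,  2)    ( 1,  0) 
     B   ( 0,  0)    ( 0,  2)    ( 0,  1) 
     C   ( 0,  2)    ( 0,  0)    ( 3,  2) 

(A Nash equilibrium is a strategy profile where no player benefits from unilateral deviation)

Nash equilibrium: (A, X), (C, Z)

Work:
Best responses:
  P1 vs X: payoffs [2, 0, 0] → best response A (payoff 2)
  P1 vs Y: payoffs [4, 0, 0] → best response A (payoff 4)
  P1 vs Z: payoffs [1, 0, 3] → best response C (payoff 3)
  P2 vs A: payoffs [4, 2, 0] → best response X (payoff 4)
  P2 vs B: payoffs [0, 2, 1] → best response Y (payoff 2)
  P2 vs C: payoffs [2, 0, 2] → best response X/Z (payoff 2)
Mutual best responses: (A,X), (C,Z) → Nash equilibria.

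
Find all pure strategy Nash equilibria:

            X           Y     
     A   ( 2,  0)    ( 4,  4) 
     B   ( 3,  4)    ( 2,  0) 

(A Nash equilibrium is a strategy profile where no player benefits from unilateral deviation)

Nash equilibrium: (A, Y), (B, X)

Work:
Best responses:
  P1 vs X: payoffs [2, 3] → best response B (payoff 3)
  P1 vs Y: payoffs [4, 2] → best response A (payoff 4)
  P2 vs A: payoffs [0, 4] → best response Y (payoff 4)
  P2 vs B: payoffs [4, 0] → best response X (payoff 4)
Mutual best responses: (A,Y), (B,X) → Nash equilibria.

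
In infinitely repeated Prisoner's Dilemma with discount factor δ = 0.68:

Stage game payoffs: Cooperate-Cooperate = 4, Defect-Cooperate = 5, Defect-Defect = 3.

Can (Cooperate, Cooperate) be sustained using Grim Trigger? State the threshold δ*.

δ* = 0.5; since δ = 0.68 ≥ 0.5, cooperation can be sustained

Work:
For Grim Trigger:
Cooperate forever: 4/(1-δ)
Defect then punished: 5 + 3·δ/(1-δ)
Need: 4/(1-δ) ≥ 5 + 3·δ/(1-δ)
Solving: δ ≥ (T-R)/(T-P) = (5-4)/(5-3) = 0.5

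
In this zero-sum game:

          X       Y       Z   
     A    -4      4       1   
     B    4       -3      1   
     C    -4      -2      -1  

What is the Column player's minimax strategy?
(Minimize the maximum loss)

Column should play Z, value = 1

Work:
Column player minimizes Row's maximum payoff:
Column X: max payoff to Row = 4
Column Y: max payoff to Row = 4
Column Z: max payoff to Row = 1
Minimum is 1, achieved by column Z.
Minimax strategy: Z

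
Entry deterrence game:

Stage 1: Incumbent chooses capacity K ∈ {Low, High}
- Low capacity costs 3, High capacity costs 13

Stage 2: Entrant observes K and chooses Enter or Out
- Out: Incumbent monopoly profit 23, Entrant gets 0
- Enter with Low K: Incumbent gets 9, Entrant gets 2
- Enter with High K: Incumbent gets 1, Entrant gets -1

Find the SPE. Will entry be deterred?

SPE: (High, Enter|Low, Out|High); Entry deterred. Incumbent net profit = 10

Work:
After Low K: Entrant enters (2 > 0)
After High K: Entrant stays out (-1 < 0)
Incumbent: Low → 9−3=6, High → 23−13=10
Incumbent chooses High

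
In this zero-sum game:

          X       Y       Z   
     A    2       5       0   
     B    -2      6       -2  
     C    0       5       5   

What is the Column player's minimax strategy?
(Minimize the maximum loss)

Column should play X, value = 2

Work:
Column player minimizes Row's maximum payoff:
Column X: max payoff to Row = 2
Column Y: max payoff to Row = 6
Column Z: max payoff to Row = 5
Minimum is 2, achieved by column X.
Minimax strategy: X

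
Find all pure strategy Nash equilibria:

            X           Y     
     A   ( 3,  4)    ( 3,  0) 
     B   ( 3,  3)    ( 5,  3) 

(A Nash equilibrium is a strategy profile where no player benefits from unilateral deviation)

Nash equilibrium: (A, X), (B, X), (B, Y)

Work:
Best responses:
  P1 vs X: payoffs [3, 3] → best response A/B (payoff 3)
  P1 vs Y: payoffs [3, 5] → best response B (payoff 5)
  P2 vs A: payoffs [4, 0] → best response X (payoff 4)
  P2 vs B: payoffs [3, 3] → best response X/Y (payoff 3)
Mutual best responses: (A,X), (B,X), (B,Y) → Nash equilibria.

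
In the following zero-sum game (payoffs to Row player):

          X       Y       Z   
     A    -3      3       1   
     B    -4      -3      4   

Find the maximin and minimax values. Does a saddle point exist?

Maximin = -3, Minimax = -3, Saddle: True

Work:
Row minimums: [-3, -4] → maximin = -3
Column maximums: [-3, 3, 4] → minimax = -3
Saddle point exists! Game value = -3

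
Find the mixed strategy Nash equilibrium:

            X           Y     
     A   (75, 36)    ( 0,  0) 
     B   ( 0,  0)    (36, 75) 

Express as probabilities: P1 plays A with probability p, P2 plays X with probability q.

p = 0.6757, q = 0.3243

Work:
Find probabilities that make opponent indifferent:
P2 chooses q to make P1 indifferent between A and B
P1 chooses p to make P2 indifferent between X and Y
Mixed NE: P1 plays (A: 0.6757, B: 0.3243), P2 plays (X: 0.3243, Y: 0.6757)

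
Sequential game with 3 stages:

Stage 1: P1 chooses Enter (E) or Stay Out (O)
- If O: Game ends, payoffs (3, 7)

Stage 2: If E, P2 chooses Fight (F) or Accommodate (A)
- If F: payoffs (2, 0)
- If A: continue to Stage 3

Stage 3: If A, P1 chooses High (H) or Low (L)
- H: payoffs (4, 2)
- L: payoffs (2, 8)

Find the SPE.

SPE: (E, A, H); Outcome (4, 2)

Work:
Stage 3: P1 chooses H (4 vs 2)
Stage 2: P2: F->0, A->2 (anticipating H). Choose A
Stage 1: P1: O->3, E->4 (anticipating A, H). Choose E
SPE path: E -> A -> H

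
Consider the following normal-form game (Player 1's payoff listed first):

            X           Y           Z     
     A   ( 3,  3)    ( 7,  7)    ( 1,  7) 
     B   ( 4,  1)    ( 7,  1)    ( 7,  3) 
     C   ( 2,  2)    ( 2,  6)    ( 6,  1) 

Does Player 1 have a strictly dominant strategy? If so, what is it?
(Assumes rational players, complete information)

No strictly dominant strategy exists for Player 1

Work:
A strategy strictly dominates another if it gives a strictly higher payoff against every opponent action. Compare each pair of P1's strategies column-by-column:
  A vs B: [3 vs 4, 7 vs 7, 1 vs 7] → A does not strictly dominate B (column X: 3 ≤ 4)
  A vs C: [3 vs 2, 7 vs 2, 1 vs 6] → A does not strictly dominate C (column Z: 1 ≤ 6)
  B vs A: [4 vs 3, 7 vs 7, 7 vs 1] → B does not strictly dominate A (column Y: 7 ≤ 7)
  B vs C: [4 vs 2, 7 vs 2, 7 vs 6] → B strictly dominates C
  C vs A: [2 vs 3, 2 vs 7, 6 vs 1] → C does not strictly dominate A (column X: 2 ≤ 3)
  C vs B: [2 vs 4, 2 vs 7, 6 vs 7] → C does not strictly dominate B (column X: 2 ≤ 4)
No single strategy strictly dominates all others → no strictly dominant strategy.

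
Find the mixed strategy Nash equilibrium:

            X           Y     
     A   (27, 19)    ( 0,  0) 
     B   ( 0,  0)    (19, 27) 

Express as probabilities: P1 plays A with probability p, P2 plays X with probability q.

p = 0.587, q = 0.413

Work:
Find probabilities that make opponent indifferent:
P2 chooses q to make P1 indifferent between A and B
P1 chooses p to make P2 indifferent between X and Y
Mixed NE: P1 plays (A: 0.587, B: 0.413), P2 plays (X: 0.413, Y: 0.587)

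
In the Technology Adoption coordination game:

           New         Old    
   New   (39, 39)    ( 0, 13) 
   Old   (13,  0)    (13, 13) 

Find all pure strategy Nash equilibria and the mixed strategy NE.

Pure NE: (New, New) and (Old, Old); Mixed NE: p = 0.3333, q = 0.3333

Work:
Check pure NE:
(New, New): (39, 39) - no unilateral deviation beneficial
(Old, Old): (13, 13) - no unilateral deviation beneficial
Mixed NE: P1 plays New with p = 0.3333, P2 plays New with q = 0.3333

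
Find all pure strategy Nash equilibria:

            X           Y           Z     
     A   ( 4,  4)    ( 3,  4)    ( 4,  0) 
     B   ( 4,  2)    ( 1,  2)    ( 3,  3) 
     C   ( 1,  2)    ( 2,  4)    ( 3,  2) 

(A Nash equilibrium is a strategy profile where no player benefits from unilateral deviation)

Nash equilibrium: (A, X), (A, Y)

Work:
Best responses:
  P1 vs X: payoffs [4, 4, 1] → best response A/B (payoff 4)
  P1 vs Y: payoffs [3, 1, 2] → best response A (payoff 3)
  P1 vs Z: payoffs [4, 3, 3] → best response A (payoff 4)
  P2 vs A: payoffs [4, 4, 0] → best response X/Y (payoff 4)
  P2 vs B: payoffs [2, 2, 3] → best response Z (payoff 3)
  P2 vs C: payoffs [2, 4, 2] → best response Y (payoff 4)
Mutual best responses: (A,X), (A,Y) → Nash equilibria.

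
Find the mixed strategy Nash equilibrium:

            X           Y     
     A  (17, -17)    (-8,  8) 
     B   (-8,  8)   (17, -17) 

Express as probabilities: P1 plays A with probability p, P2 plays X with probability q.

p = 0.5, q = 0.5

Work:
Find probabilities that make opponent indifferent:
P2 chooses q to make P1 indifferent between A and B
P1 chooses p to make P2 indifferent between X and Y
Mixed NE: P1 plays (A: 0.5, B: 0.5), P2 plays (X: 0.5, Y: 0.5)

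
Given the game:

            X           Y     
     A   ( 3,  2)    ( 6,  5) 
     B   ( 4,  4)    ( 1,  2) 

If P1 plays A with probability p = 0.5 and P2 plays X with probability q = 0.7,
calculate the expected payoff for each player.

E[P1] = 3.5, E[P2] = 3.15

Work:
E[P1] = p·q·π₁(A,X) + p·(1-q)·π₁(A,Y) + (1-p)·q·π₁(B,X) + (1-p)·(1-q)·π₁(B,Y)
= 0.5·0.7·3 + 0.5·0.3·6 + 0.5·0.7·4 + 0.5·0.3·1
= 3.5

E[P2] = 3.15 (similar calculation)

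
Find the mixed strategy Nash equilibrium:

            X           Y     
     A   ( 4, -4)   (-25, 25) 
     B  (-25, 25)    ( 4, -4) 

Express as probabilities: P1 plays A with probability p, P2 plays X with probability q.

p = 0.5, q = 0.5

Work:
Find probabilities that make opponent indifferent:
P2 chooses q to make P1 indifferent between A and B
P1 chooses p to make P2 indifferent between X and Y
Mixed NE: P1 plays (A: 0.5, B: 0.5), P2 plays (X: 0.5, Y: 0.5)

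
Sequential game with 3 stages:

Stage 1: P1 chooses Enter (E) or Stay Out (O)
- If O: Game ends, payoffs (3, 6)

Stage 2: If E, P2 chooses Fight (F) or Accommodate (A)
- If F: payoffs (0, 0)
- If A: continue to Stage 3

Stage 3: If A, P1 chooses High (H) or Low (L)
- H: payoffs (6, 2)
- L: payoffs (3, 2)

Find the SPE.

SPE: (E, A, H); Outcome (6, 2)

Work:
Stage 3: P1 chooses H (6 vs 3)
Stage 2: P2: F->0, A->2 (anticipating H). Choose A
Stage 1: P1: O->3, E->6 (anticipating A, H). Choose E
SPE path: E -> A -> H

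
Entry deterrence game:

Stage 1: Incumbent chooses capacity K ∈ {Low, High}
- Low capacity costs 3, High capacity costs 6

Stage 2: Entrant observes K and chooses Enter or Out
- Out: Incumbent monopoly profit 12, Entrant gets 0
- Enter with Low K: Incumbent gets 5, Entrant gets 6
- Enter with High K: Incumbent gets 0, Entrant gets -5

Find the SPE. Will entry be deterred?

SPE: (High, Enter|Low, Out|High); Entry deterred. Incumbent net profit = 6

Work:
After Low K: Entrant enters (6 > 0)
After High K: Entrant stays out (-5 < 0)
Incumbent: Low → 5−3=2, High → 12−6=6
Incumbent chooses High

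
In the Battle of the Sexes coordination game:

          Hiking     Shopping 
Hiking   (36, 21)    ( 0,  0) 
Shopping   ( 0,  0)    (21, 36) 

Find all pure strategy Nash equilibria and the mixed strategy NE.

Pure NE: (Hiking, Hiking) and (Shopping, Shopping); Mixed NE: p = 0.6316, q = 0.3684

Work:
Check pure NE:
(Hiking, Hiking): (36, 21) - no unilateral deviation beneficial
(Shopping, Shopping): (21, 36) - no unilateral deviation beneficial
Mixed NE: P1 plays Hiking with p = 0.6316, P2 plays Hiking with q = 0.3684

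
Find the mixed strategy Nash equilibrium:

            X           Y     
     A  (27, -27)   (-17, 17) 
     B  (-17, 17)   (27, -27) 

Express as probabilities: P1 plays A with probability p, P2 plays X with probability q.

p = 0.5, q = 0.5

Work:
Find probabilities that make opponent indifferent:
P2 chooses q to make P1 indifferent between A and B
P1 chooses p to make P2 indifferent between X and Y
Mixed NE: P1 plays (A: 0.5, B: 0.5), P2 plays (X: 0.5, Y: 0.5)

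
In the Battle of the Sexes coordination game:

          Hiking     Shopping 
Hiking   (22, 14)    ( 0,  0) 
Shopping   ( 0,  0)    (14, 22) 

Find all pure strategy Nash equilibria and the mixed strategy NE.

Pure NE: (Hiking, Hiking) and (Shopping, Shopping); Mixed NE: p = 0.6111, q = 0.3889

Work:
Check pure NE:
(Hiking, Hiking): (22, 14) - no unilateral deviation beneficial
(Shopping, Shopping): (14, 22) - no unilateral deviation beneficial
Mixed NE: P1 plays Hiking with p = 0.6111, P2 plays Hiking with q = 0.3889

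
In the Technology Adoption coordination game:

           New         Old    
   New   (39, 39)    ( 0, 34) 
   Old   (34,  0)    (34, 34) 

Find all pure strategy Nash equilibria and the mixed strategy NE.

Pure NE: (New, New) and (Old, Old); Mixed NE: p = 0.8718, q = 0.8718

Work:
Check pure NE:
(New, New): (39, 39) - no unilateral deviation beneficial
(Old, Old): (34, 34) - no unilateral deviation beneficial
Mixed NE: P1 plays New with p = 0.8718, P2 plays New with q = 0.8718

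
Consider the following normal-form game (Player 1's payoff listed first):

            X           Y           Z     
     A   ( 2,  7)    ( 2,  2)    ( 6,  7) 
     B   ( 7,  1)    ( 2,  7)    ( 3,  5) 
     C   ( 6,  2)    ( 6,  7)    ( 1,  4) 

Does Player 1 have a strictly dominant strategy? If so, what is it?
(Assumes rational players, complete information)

No strictly dominant strategy exists for Player 1

Work:
A strategy strictly dominates another if it gives a strictly higher payoff against every opponent action. Compare each pair of P1's strategies column-by-column:
  A vs B: [2 vs 7, 2 vs 2, 6 vs 3] → A does not strictly dominate B (column X: 2 ≤ 7)
  A vs C: [2 vs 6, 2 vs 6, 6 vs 1] → A does not strictly dominate C (column X: 2 ≤ 6)
  B vs A: [7 vs 2, 2 vs 2, 3 vs 6] → B does not strictly dominate A (column Y: 2 ≤ 2)
  B vs C: [7 vs 6, 2 vs 6, 3 vs 1] → B does not strictly dominate C (column Y: 2 ≤ 6)
  C vs A: [6 vs 2, 6 vs 2, 1 vs 6] → C does not strictly dominate A (column Z: 1 ≤ 6)
  C vs B: [6 vs 7, 6 vs 2, 1 vs 3] → C does not strictly dominate B (column X: 6 ≤ 7)
No single strategy strictly dominates all others → no strictly dominant strategy.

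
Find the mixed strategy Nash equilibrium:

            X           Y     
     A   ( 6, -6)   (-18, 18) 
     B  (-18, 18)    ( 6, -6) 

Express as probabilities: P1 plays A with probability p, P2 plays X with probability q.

p = 0.5, q = 0.5

Work:
Find probabilities that make opponent indifferent:
P2 chooses q to make P1 indifferent between A and B
P1 chooses p to make P2 indifferent between X and Y
Mixed NE: P1 plays (A: 0.5, B: 0.5), P2 plays (X: 0.5, Y: 0.5)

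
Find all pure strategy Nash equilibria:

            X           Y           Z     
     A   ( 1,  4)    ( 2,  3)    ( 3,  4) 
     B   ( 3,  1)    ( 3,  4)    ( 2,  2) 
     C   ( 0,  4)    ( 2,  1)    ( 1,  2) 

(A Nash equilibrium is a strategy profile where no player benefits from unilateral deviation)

Nash equilibrium: (A, Z), (B, Y)

Work:
Best responses:
  P1 vs X: payoffs [1, 3, 0] → best response B (payoff 3)
  P1 vs Y: payoffs [2, 3, 2] → best response B (payoff 3)
  P1 vs Z: payoffs [3, 2, 1] → best response A (payoff 3)
  P2 vs A: payoffs [4, 3, 4] → best response X/Z (payoff 4)
  P2 vs B: payoffs [1, 4, 2] → best response Y (payoff 4)
  P2 vs C: payoffs [4, 1, 2] → best response X (payoff 4)
Mutual best responses: (A,Z), (B,Y) → Nash equilibria.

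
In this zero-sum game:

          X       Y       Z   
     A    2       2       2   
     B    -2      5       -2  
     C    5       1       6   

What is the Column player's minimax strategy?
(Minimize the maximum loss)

Column should play X or Y (all achieve the minimum), value = 5

Work:
Column player minimizes Row's maximum payoff:
Column X: max payoff to Row = 5
Column Y: max payoff to Row = 5
Column Z: max payoff to Row = 6
Minimum is 5, achieved by columns X, Y (tied).
Each of X or Y is a minimax strategy.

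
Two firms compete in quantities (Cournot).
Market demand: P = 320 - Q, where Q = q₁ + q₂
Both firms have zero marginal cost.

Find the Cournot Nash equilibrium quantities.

q₁* = q₂* = 106.67; P* = 106.67

Work:
Profit: π_i = P·q_i = (a - q_i - q_j)·q_i
FOC: ∂π_i/∂q_i = a - 2q_i - q_j = 0
Reaction function: q_i = (320 - q_j)/2
Symmetry: q* = 320/3 = 106.67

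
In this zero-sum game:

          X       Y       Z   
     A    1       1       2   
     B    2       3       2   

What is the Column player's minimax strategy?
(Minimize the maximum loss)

Column should play X or Z (all achieve the minimum), value = 2

Work:
Column player minimizes Row's maximum payoff:
Column X: max payoff to Row = 2
Column Y: max payoff to Row = 3
Column Z: max payoff to Row = 2
Minimum is 2, achieved by columns X, Z (tied).
Each of X or Z is a minimax strategy.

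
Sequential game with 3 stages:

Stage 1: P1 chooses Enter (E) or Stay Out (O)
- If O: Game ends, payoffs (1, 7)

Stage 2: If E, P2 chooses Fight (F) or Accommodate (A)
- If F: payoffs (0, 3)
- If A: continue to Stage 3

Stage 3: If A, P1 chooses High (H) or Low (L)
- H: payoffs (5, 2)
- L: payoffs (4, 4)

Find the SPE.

SPE: (O, F, H); Outcome (1, 7)

Work:
Stage 3: P1 chooses H (5 vs 4)
Stage 2: P2: F->3, A->2 (anticipating H). Choose F
Stage 1: P1: O->1, E->0 (anticipating F, H). Choose O
SPE path: O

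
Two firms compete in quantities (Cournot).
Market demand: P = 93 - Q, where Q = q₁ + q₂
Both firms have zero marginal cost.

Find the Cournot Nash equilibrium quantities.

q₁* = q₂* = 31.0; P* = 31.0

Work:
Profit: π_i = P·q_i = (a - q_i - q_j)·q_i
FOC: ∂π_i/∂q_i = a - 2q_i - q_j = 0
Reaction function: q_i = (93 - q_j)/2
Symmetry: q* = 93/3 = 31.0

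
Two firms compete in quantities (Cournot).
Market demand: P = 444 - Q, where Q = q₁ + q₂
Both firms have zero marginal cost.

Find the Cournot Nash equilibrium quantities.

q₁* = q₂* = 148.0; P* = 148.0

Work:
Profit: π_i = P·q_i = (a - q_i - q_j)·q_i
FOC: ∂π_i/∂q_i = a - 2q_i - q_j = 0
Reaction function: q_i = (444 - q_j)/2
Symmetry: q* = 444/3 = 148.0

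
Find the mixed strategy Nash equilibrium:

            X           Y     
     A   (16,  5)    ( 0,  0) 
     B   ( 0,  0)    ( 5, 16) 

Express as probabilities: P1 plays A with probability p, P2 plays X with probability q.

p = 0.7619, q = 0.2381

Work:
Find probabilities that make opponent indifferent:
P2 chooses q to make P1 indifferent between A and B
P1 chooses p to make P2 indifferent between X and Y
Mixed NE: P1 plays (A: 0.7619, B: 0.2381), P2 plays (X: 0.2381, Y: 0.7619)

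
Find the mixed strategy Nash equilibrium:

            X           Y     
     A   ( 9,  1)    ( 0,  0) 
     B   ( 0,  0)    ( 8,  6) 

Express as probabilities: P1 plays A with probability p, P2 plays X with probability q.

p = 0.8571, q = 0.4706

Work:
Find probabilities that make opponent indifferent:
P2 chooses q to make P1 indifferent between A and B
P1 chooses p to make P2 indifferent between X and Y
Mixed NE: P1 plays (A: 0.8571, B: 0.1429), P2 plays (X: 0.4706, Y: 0.5294)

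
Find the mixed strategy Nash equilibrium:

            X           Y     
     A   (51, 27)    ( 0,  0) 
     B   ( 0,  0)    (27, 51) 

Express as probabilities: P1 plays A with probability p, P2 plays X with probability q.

p = 0.6538, q = 0.3462

Work:
Find probabilities that make opponent indifferent:
P2 chooses q to make P1 indifferent between A and B
P1 chooses p to make P2 indifferent between X and Y
Mixed NE: P1 plays (A: 0.6538, B: 0.3462), P2 plays (X: 0.3462, Y: 0.6538)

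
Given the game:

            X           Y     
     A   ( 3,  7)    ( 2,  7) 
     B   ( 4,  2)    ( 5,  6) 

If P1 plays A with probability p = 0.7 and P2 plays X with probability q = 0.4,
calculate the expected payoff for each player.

E[P1] = 3.06, E[P2] = 6.22

Work:
E[P1] = p·q·π₁(A,X) + p·(1-q)·π₁(A,Y) + (1-p)·q·π₁(B,X) + (1-p)·(1-q)·π₁(B,Y)
= 0.7·0.4·3 + 0.7·0.6·2 + 0.3·0.4·4 + 0.3·0.6·5
= 3.06

E[P2] = 6.22 (similar calculation)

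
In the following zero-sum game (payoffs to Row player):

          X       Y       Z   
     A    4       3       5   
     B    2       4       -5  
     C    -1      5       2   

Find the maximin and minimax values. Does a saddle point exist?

Maximin = 3, Minimax = 4, Saddle: False

Work:
Row minimums: [3, -5, -1] → maximin = 3
Column maximums: [4, 5, 5] → minimax = 4
No saddle point (maximin ≠ minimax). Mixed strategy needed.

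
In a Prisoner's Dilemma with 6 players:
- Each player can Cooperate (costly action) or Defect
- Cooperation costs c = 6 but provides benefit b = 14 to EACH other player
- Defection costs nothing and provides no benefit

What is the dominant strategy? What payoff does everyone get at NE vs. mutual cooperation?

Dominant: Defect; NE payoff = 0; Coop payoff = 64

Work:
Defect dominates (saves cost c = 6, benefit to others is external)
NE: All defect → everyone gets 0
If all cooperate: each receives (5)×14 - 6 = 64
Social dilemma: 64 > 0 but NE gives 0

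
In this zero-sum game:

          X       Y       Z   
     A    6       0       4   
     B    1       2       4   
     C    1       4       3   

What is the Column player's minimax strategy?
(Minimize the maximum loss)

Column should play Y or Z (all achieve the minimum), value = 4

Work:
Column player minimizes Row's maximum payoff:
Column X: max payoff to Row = 6
Column Y: max payoff to Row = 4
Column Z: max payoff to Row = 4
Minimum is 4, achieved by columns Y, Z (tied).
Each of Y or Z is a minimax strategy.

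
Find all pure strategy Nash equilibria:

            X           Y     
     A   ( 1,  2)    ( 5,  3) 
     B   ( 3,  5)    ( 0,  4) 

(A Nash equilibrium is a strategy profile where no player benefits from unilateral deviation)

Nash equilibrium: (A, Y), (B, X)

Work:
Best responses:
  P1 vs X: payoffs [1, 3] → best response B (payoff 3)
  P1 vs Y: payoffs [5, 0] → best response A (payoff 5)
  P2 vs A: payoffs [2, 3] → best response Y (payoff 3)
  P2 vs B: payoffs [5, 4] → best response X (payoff 5)
Mutual best responses: (A,Y), (B,X) → Nash equilibria.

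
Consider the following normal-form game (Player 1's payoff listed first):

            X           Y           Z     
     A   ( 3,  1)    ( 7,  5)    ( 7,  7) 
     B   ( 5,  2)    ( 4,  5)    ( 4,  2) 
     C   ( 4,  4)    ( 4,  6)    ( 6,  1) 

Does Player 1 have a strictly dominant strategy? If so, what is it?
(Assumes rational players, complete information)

No strictly dominant strategy exists for Player 1

Work:
A strategy strictly dominates another if it gives a strictly higher payoff against every opponent action. Compare each pair of P1's strategies column-by-column:
  A vs B: [3 vs 5, 7 vs 4, 7 vs 4] → A does not strictly dominate B (column X: 3 ≤ 5)
  A vs C: [3 vs 4, 7 vs 4, 7 vs 6] → A does not strictly dominate C (column X: 3 ≤ 4)
  B vs A: [5 vs 3, 4 vs 7, 4 vs 7] → B does not strictly dominate A (column Y: 4 ≤ 7)
  B vs C: [5 vs 4, 4 vs 4, 4 vs 6] → B does not strictly dominate C (column Y: 4 ≤ 4)
  C vs A: [4 vs 3, 4 vs 7, 6 vs 7] → C does not strictly dominate A (column Y: 4 ≤ 7)
  C vs B: [4 vs 5, 4 vs 4, 6 vs 4] → C does not strictly dominate B (column X: 4 ≤ 5)
No single strategy strictly dominates all others → no strictly dominant strategy.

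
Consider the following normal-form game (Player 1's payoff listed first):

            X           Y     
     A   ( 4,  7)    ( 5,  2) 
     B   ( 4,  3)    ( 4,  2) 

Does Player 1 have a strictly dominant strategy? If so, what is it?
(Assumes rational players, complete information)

No strictly dominant strategy exists for Player 1

Work:
A strategy strictly dominates another if it gives a strictly higher payoff against every opponent action. Compare each pair of P1's strategies column-by-column:
  A vs B: [4 vs 4, 5 vs 4] → A does not strictly dominate B (column X: 4 ≤ 4)
  B vs A: [4 vs 4, 4 vs 5] → B does not strictly dominate A (column X: 4 ≤ 4)
No single strategy strictly dominates all others → no strictly dominant strategy.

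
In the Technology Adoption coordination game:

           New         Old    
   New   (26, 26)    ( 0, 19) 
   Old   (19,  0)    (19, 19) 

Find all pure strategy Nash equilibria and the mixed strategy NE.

Pure NE: (New, New) and (Old, Old); Mixed NE: p = 0.7308, q = 0.7308

Work:
Check pure NE:
(New, New): (26, 26) - no unilateral deviation beneficial
(Old, Old): (19, 19) - no unilateral deviation beneficial
Mixed NE: P1 plays New with p = 0.7308, P2 plays New with q = 0.7308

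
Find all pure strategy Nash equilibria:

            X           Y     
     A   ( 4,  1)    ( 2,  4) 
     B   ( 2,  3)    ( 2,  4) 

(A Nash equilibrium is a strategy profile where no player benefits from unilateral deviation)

Nash equilibrium: (A, Y), (B, Y)

Work:
Best responses:
  P1 vs X: payoffs [4, 2] → best response A (payoff 4)
  P1 vs Y: payoffs [2, 2] → best response A/B (payoff 2)
  P2 vs A: payoffs [1, 4] → best response Y (payoff 4)
  P2 vs B: payoffs [3, 4] → best response Y (payoff 4)
Mutual best responses: (A,Y), (B,Y) → Nash equilibria.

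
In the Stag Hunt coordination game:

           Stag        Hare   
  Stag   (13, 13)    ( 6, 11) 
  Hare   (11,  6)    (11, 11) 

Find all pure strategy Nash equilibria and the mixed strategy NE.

Pure NE: (Stag, Stag) and (Hare, Hare); Mixed NE: p = 0.7143, q = 0.7143

Work:
Check pure NE:
(Stag, Stag): (13, 13) - no unilateral deviation beneficial
(Hare, Hare): (11, 11) - no unilateral deviation beneficial
Mixed NE: P1 plays Stag with p = 0.7143, P2 plays Stag with q = 0.7143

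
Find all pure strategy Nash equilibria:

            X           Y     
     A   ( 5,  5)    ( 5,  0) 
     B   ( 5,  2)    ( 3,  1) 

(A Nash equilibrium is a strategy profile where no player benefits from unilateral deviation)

Nash equilibrium: (A, X), (B, X)

Work:
Best responses:
  P1 vs X: payoffs [5, 5] → best response A/B (payoff 5)
  P1 vs Y: payoffs [5, 3] → best response A (payoff 5)
  P2 vs A: payoffs [5, 0] → best response X (payoff 5)
  P2 vs B: payoffs [2, 1] → best response X (payoff 2)
Mutual best responses: (A,X), (B,X) → Nash equilibria.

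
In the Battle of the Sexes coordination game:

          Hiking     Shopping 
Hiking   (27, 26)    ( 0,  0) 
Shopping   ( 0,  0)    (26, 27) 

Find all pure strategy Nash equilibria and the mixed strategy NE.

Pure NE: (Hiking, Hiking) and (Shopping, Shopping); Mixed NE: p = 0.5094, q = 0.4906

Work:
Check pure NE:
(Hiking, Hiking): (27, 26) - no unilateral deviation beneficial
(Shopping, Shopping): (26, 27) - no unilateral deviation beneficial
Mixed NE: P1 plays Hiking with p = 0.5094, P2 plays Hiking with q = 0.4906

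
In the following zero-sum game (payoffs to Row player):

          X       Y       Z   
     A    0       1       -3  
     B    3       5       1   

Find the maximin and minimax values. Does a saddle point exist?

Maximin = 1, Minimax = 1, Saddle: True

Work:
Row minimums: [-3, 1] → maximin = 1
Column maximums: [3, 5, 1] → minimax = 1
Saddle point exists! Game value = 1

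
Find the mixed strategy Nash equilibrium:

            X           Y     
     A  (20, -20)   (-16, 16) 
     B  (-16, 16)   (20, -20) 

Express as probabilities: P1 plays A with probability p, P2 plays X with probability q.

p = 0.5, q = 0.5

Work:
Find probabilities that make opponent indifferent:
P2 chooses q to make P1 indifferent between A and B
P1 chooses p to make P2 indifferent between X and Y
Mixed NE: P1 plays (A: 0.5, B: 0.5), P2 plays (X: 0.5, Y: 0.5)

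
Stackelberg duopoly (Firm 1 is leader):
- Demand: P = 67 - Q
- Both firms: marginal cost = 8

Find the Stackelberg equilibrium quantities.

q₁* (leader) = 29.5, q₂* (follower) = 14.75

Work:
Follower's reaction: q₂ = (a - c - q₁)/2
Leader substitutes: π₁ = q₁·(a - q₁ - (a-c-q₁)/2 - c)
FOC: q₁* = (67 - 8)/2 = 29.50
Then: q₂* = (67 - 8 - 29.5)/2 = 14.75
Leader has first-mover advantage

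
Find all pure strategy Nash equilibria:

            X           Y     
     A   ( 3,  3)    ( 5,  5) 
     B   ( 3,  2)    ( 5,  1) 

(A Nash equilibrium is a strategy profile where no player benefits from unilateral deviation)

Nash equilibrium: (A, Y), (B, X)

Work:
Best responses:
  P1 vs X: payoffs [3, 3] → best response A/B (payoff 3)
  P1 vs Y: payoffs [5, 5] → best response A/B (payoff 5)
  P2 vs A: payoffs [3, 5] → best response Y (payoff 5)
  P2 vs B: payoffs [2, 1] → best response X (payoff 2)
Mutual best responses: (A,Y), (B,X) → Nash equilibria.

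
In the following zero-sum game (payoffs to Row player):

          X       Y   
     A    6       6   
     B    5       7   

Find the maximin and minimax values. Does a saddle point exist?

Maximin = 6, Minimax = 6, Saddle: True

Work:
Row minimums: [6, 5] → maximin = 6
Column maximums: [6, 7] → minimax = 6
Saddle point exists! Game value = 6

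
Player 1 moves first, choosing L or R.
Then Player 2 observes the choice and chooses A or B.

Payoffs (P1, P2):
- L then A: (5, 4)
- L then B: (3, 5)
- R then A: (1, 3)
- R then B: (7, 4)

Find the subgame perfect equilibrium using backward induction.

P1 plays R, P2 plays B after L and B after R; Payoff (7, 4)

Work:
Backward induction:
After L: P2 chooses B → P1 gets 3
After R: P2 chooses B → P1 gets 7
P1 chooses R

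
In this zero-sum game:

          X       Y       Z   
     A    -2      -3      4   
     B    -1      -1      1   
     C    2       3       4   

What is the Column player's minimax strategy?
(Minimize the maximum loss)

Column should play X, value = 2

Work:
Column player minimizes Row's maximum payoff:
Column X: max payoff to Row = 2
Column Y: max payoff to Row = 3
Column Z: max payoff to Row = 4
Minimum is 2, achieved by column X.
Minimax strategy: X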